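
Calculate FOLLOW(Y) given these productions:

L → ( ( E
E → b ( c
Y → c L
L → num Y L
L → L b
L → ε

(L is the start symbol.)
In L → num Y L: Y is followed by L, add FIRST(L) \ {ε} = { '(', 'b', 'num' }
  L is nullable, so also add FOLLOW(L)

The FOLLOW sets referred to above (computed the same way, to a fixed point):
  FOLLOW(L) = { $, '(', 'b', 'num' }

Taking the union: FOLLOW(Y) = { $, '(', 'b', 'num' }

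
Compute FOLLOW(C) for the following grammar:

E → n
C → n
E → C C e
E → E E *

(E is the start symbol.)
To compute FOLLOW(C), find every occurrence of C on a right-hand side N → α C β: add FIRST(β) \ {ε}, and if β is empty or nullable also add FOLLOW(N). Iterate to a fixed point.

In E → C C e: C is followed by C e, add FIRST(C e) \ {ε} = { 'n' }
In E → C C e: C is followed by e, add FIRST(e) \ {ε} = { 'e' }

Taking the union: FOLLOW(C) = { 'e', 'n' }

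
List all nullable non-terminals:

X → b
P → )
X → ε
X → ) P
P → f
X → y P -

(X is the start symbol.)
A non-terminal is nullable if it can derive ε (the empty string): either it has an ε-production, or it has a production whose right-hand side consists entirely of nullable non-terminals.

ε-productions: X → ε
So X is immediately nullable.
No further non-terminal can be added: every production for the remaining non-terminals contains a terminal or a non-nullable non-terminal.
Nullable = { 'X' }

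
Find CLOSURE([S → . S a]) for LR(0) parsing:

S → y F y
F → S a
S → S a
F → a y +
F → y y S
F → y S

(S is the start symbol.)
To compute CLOSURE, for each item [A → α.Bβ] where B is a non-terminal, add [B → .γ] for all productions B → γ; repeat for the newly added items until nothing changes.

Start with: [S → . S a]
  [S → . S a] has the dot before S: add [S → . y F y]
No further items can be added.

CLOSURE = { [S → . S a], [S → . y F y] }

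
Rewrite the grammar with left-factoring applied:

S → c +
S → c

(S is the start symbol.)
S → c S'
S' → +
S' → ε

Left-factoring transforms A → αβ₁ | αβ₂ into A → αA' and A' → β₁ | β₂
(α is the longest common prefix among the alternatives). Repeat until
no nonterminal has two alternatives with a common prefix.

Round 1: S has alternatives sharing prefix 'c'. Introduce S': S → c S'
  Add: S' → +
  Add: S' → ε

No remaining common prefixes — done.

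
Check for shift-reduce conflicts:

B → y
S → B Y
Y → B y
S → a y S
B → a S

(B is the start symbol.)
Yes — I7: [B → y .] vs [B → . a S]

A shift-reduce conflict occurs when an LR(0) state has both:
  - a complete (reduce) item [A → α .] (dot at the end), and
  - a shift item [B → β . c γ] (dot before a terminal).

Augment with B' → B and build the canonical LR(0) collection (I0 = CLOSURE({[B' → . B]}), then GOTO on every symbol after a dot until no new states appear). It has 12 states:
  I0: { [B → . a S], [B → . y], [B' → . B] }  — shift
  I1: { [B' → B .] }  — accept
  I2: { [B → . a S], [B → . y], [B → a . S], [S → . B Y], [S → . a y S] }  — shift
  I3: { [B → y .] }  — reduce
  I4: { [B → . a S], [B → . y], [S → B . Y], [Y → . B y] }  — shift
  I5: { [B → a S .] }  — reduce
  I6: { [B → . a S], [B → . y], [B → a . S], [S → . B Y], [S → . a y S], [S → a . y S] }  — shift
  I7: { [B → . a S], [B → . y], [B → y .], [S → . B Y], [S → . a y S], [S → a y . S] }  — shift, reduce
  I8: { [S → a y S .] }  — reduce
  I9: { [Y → B . y] }  — shift
  I10: { [S → B Y .] }  — reduce
  I11: { [Y → B y .] }  — reduce

I7 contains reduce item [B → y .] and shift items [B → . a S], [B → . y], [S → . a y S] — shift-reduce conflict.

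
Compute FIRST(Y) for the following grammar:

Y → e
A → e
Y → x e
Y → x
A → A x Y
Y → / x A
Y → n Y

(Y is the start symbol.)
{ '/', 'e', 'n', 'x' }

To compute FIRST(Y), examine every production with Y on the left-hand side, reading each right-hand side left to right until a non-nullable symbol is reached.

From Y → e:
  - e is a terminal: add 'e' and stop
From Y → x e:
  - x is a terminal: add 'x' and stop
From Y → x:
  - x is a terminal: add 'x' and stop
From Y → / x A:
  - '/' is a terminal: add '/' and stop
From Y → n Y:
  - n is a terminal: add 'n' and stop

Collecting: FIRST(Y) = { '/', 'e', 'n', 'x' }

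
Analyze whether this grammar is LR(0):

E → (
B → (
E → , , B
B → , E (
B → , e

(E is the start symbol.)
A grammar is LR(0) if no state in the canonical LR(0) collection has:
  - both a shift item (dot before a terminal) and a complete item (shift-reduce conflict), or
  - two or more complete items (reduce-reduce conflict; the accept item [E' → E .] counts as a complete item here).

Augment with E' → E and build the canonical LR(0) collection (I0 = CLOSURE({[E' → . E]}), then GOTO on every symbol after a dot until no new states appear). It has 11 states:
  I0: { [E → . (], [E → . , , B], [E' → . E] }  — shift
  I1: { [E → ( .] }  — reduce
  I2: { [E → , . , B] }  — shift
  I3: { [E' → E .] }  — accept
  I4: { [B → . (], [B → . , E (], [B → . , e], [E → , , . B] }  — shift
  I5: { [B → ( .] }  — reduce
  I6: { [B → , . E (], [B → , . e], [E → . (], [E → . , , B] }  — shift
  I7: { [E → , , B .] }  — reduce
  I8: { [B → , E . (] }  — shift
  I9: { [B → , e .] }  — reduce
  I10: { [B → , E ( .] }  — reduce

Every state is either a pure shift/goto state or contains exactly one complete item and nothing to shift — no conflicts. The grammar is LR(0).

Answer: Yes, the grammar is LR(0)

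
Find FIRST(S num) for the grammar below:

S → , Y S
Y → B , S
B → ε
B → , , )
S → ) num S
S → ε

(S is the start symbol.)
FIRST sets of the non-terminals involved (from the grammar, by fixed-point iteration):
  FIRST(S) = { ')', ',', ε }

To compute FIRST(S num), process the symbols left to right:
Symbol S is a non-terminal. Add FIRST(S) \ {ε} = { ')', ',' }
S is nullable (ε ∈ FIRST(S)), continue to the next symbol.
Symbol num is a terminal. Add 'num' and stop.
FIRST(S num) = { ')', ',', 'num' }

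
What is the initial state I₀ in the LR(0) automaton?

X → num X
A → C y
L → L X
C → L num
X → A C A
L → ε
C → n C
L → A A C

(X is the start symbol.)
First, augment the grammar with X' → X
I₀ = CLOSURE({ [X' → . X] }):
  [X' → . X] has the dot before X: add [X → . num X], [X → . A C A]
  [X → . A C A] has the dot before A: add [A → . C y]
  [A → . C y] has the dot before C: add [C → . L num], [C → . n C]
  [C → . L num] has the dot before L: add [L → . L X], [L → .], [L → . A A C]
No further items can be added.

I₀ = { [A → . C y], [C → . L num], [C → . n C], [L → . A A C], [L → . L X], [L → .], [X → . A C A], [X → . num X], [X' → . X] }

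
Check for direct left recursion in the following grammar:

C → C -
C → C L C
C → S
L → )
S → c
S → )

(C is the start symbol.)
C → C -: LEFT RECURSIVE (starts with C)
C → C L C: LEFT RECURSIVE (starts with C)
C → S: starts with S
L → ): starts with ')'
S → c: starts with c
S → ): starts with ')'

The grammar has direct left recursion on: C.

Answer: Yes, C is left-recursive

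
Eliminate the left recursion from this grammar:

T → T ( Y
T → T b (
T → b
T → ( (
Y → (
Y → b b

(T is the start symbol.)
T is directly left-recursive. The standard transformation for
  A → A α₁ | ... | A α_m | β₁ | ... | β_n
is
  A  → β₁ A' | ... | β_n A'
  A' → α₁ A' | ... | α_m A' | ε

T → b becomes T → b T'
T → ( ( becomes T → ( ( T'
T → T ( Y becomes T' → ( Y T'
T → T b ( becomes T' → b ( T'
Add T' → ε

Productions for other non-terminals are unchanged:
  Y → (
  Y → b b

Resulting grammar:
T → b T'
T → ( ( T'
T' → ( Y T'
T' → b ( T'
T' → ε
Y → (
Y → b b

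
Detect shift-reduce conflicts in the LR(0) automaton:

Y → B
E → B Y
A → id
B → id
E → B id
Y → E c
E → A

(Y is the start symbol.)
A shift-reduce conflict occurs when an LR(0) state has both:
  - a complete (reduce) item [A → α .] (dot at the end), and
  - a shift item [B → β . c γ] (dot before a terminal).

Augment with Y' → Y and build the canonical LR(0) collection (I0 = CLOSURE({[Y' → . Y]}), then GOTO on every symbol after a dot until no new states appear). It has 9 states:
  I0: { [A → . id], [B → . id], [E → . A], [E → . B Y], [E → . B id], [Y → . B], [Y → . E c], [Y' → . Y] }  — shift
  I1: { [E → A .] }  — reduce
  I2: { [A → . id], [B → . id], [E → . A], [E → . B Y], [E → . B id], [E → B . Y], [E → B . id], [Y → . B], [Y → . E c], [Y → B .] }  — shift, reduce
  I3: { [Y → E . c] }  — shift
  I4: { [Y' → Y .] }  — accept
  I5: { [A → id .], [B → id .] }  — 2 reduces
  I6: { [Y → E c .] }  — reduce
  I7: { [E → B Y .] }  — reduce
  I8: { [A → id .], [B → id .], [E → B id .] }  — 3 reduces

I2 contains reduce item [Y → B .] and shift items [A → . id], [B → . id], [E → B . id] — shift-reduce conflict.

Answer: Yes — I2: [Y → B .] vs [A → . id]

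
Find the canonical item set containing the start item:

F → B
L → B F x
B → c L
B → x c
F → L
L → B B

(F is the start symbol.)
First, augment the grammar with F' → F
I₀ = CLOSURE({ [F' → . F] }):
  [F' → . F] has the dot before F: add [F → . B], [F → . L]
  [F → . B] has the dot before B: add [B → . c L], [B → . x c]
  [F → . L] has the dot before L: add [L → . B F x], [L → . B B]
No further items can be added.

I₀ = { [B → . c L], [B → . x c], [F → . B], [F → . L], [F' → . F], [L → . B B], [L → . B F x] }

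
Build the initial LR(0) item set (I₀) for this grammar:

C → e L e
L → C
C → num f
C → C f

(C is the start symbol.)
First, augment the grammar with C' → C
I₀ = CLOSURE({ [C' → . C] }):
  [C' → . C] has the dot before C: add [C → . e L e], [C → . num f], [C → . C f]
No further items can be added.

I₀ = { [C → . C f], [C → . e L e], [C → . num f], [C' → . C] }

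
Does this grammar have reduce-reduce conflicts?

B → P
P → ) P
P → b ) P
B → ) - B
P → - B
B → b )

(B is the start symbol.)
A reduce-reduce conflict occurs when an LR(0) state has two complete items [A → α .] and [B → β .] — both call for a reduction, and with no lookahead the parser cannot choose between them.

Augment with B' → B and build the canonical LR(0) collection (I0 = CLOSURE({[B' → . B]}), then GOTO on every symbol after a dot until no new states appear). It has 15 states:
  I0: { [B → . ) - B], [B → . P], [B → . b )], [B' → . B], [P → . ) P], [P → . - B], [P → . b ) P] }  — shift
  I1: { [B → ) . - B], [P → ) . P], [P → . ) P], [P → . - B], [P → . b ) P] }  — shift
  I2: { [B → . ) - B], [B → . P], [B → . b )], [P → - . B], [P → . ) P], [P → . - B], [P → . b ) P] }  — shift
  I3: { [B' → B .] }  — accept
  I4: { [B → P .] }  — reduce
  I5: { [B → b . )], [P → b . ) P] }  — shift
  I6: { [B → b ) .], [P → . ) P], [P → . - B], [P → . b ) P], [P → b ) . P] }  — shift, reduce
  I7: { [P → ) . P], [P → . ) P], [P → . - B], [P → . b ) P] }  — shift
  I8: { [P → b ) P .] }  — reduce
  I9: { [P → b . ) P] }  — shift
  I10: { [P → . ) P], [P → . - B], [P → . b ) P], [P → b ) . P] }  — shift
  I11: { [P → ) P .] }  — reduce
  I12: { [P → - B .] }  — reduce
  I13: { [B → ) - . B], [B → . ) - B], [B → . P], [B → . b )], [P → - . B], [P → . ) P], [P → . - B], [P → . b ) P] }  — shift
  I14: { [B → ) - B .], [P → - B .] }  — 2 reduces

I14 contains complete items [B → ) - B .], [P → - B .] — reduce-reduce conflict.

Answer: Yes — I14: [B → ) - B .] vs [P → - B .]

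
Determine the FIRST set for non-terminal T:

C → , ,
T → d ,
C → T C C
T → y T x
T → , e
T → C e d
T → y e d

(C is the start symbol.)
To compute FIRST(T), examine every production with T on the left-hand side, reading each right-hand side left to right until a non-nullable symbol is reached.

FIRST sets of the other non-terminals involved (by the same procedure, iterated to a fixed point):
  FIRST(C) = { ',', 'd', 'y' }

From T → d ,:
  - d is a terminal: add 'd' and stop
From T → y T x:
  - y is a terminal: add 'y' and stop
From T → , e:
  - ',' is a terminal: add ',' and stop
From T → C e d:
  - C is a non-terminal: add FIRST(C) \ {ε} = { ',', 'd', 'y' }
    C is not nullable, so stop
From T → y e d:
  - y is a terminal: add 'y' and stop

Collecting: FIRST(T) = { ',', 'd', 'y' }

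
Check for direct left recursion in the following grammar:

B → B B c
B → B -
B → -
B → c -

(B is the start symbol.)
B → B B c: LEFT RECURSIVE (starts with B)
B → B -: LEFT RECURSIVE (starts with B)
B → -: starts with '-'
B → c -: starts with c

The grammar has direct left recursion on: B.

Answer: Yes, B is left-recursive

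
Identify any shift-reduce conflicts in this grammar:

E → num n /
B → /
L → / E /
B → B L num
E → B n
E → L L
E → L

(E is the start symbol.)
A shift-reduce conflict occurs when an LR(0) state has both:
  - a complete (reduce) item [A → α .] (dot at the end), and
  - a shift item [B → β . c γ] (dot before a terminal).

Augment with E' → E and build the canonical LR(0) collection (I0 = CLOSURE({[E' → . E]}), then GOTO on every symbol after a dot until no new states appear). It has 15 states:
  I0: { [B → . /], [B → . B L num], [E → . B n], [E → . L L], [E → . L], [E → . num n /], [E' → . E], [L → . / E /] }  — shift
  I1: { [B → . /], [B → . B L num], [B → / .], [E → . B n], [E → . L L], [E → . L], [E → . num n /], [L → . / E /], [L → / . E /] }  — shift, reduce
  I2: { [B → B . L num], [E → B . n], [L → . / E /] }  — shift
  I3: { [E' → E .] }  — accept
  I4: { [E → L . L], [E → L .], [L → . / E /] }  — shift, reduce
  I5: { [E → num . n /] }  — shift
  I6: { [E → num n . /] }  — shift
  I7: { [E → num n / .] }  — reduce
  I8: { [B → . /], [B → . B L num], [E → . B n], [E → . L L], [E → . L], [E → . num n /], [L → . / E /], [L → / . E /] }  — shift
  I9: { [E → L L .] }  — reduce
  I10: { [L → / E . /] }  — shift
  I11: { [L → / E / .] }  — reduce
  I12: { [B → B L . num] }  — shift
  I13: { [E → B n .] }  — reduce
  I14: { [B → B L num .] }  — reduce

I1 contains reduce item [B → / .] and shift items [B → . /], [E → . num n /], [L → . / E /] — shift-reduce conflict.
I4 contains reduce item [E → L .] and shift item [L → . / E /] — shift-reduce conflict.

Answer: Yes — I1: [B → / .] vs [B → . /]; I4: [E → L .] vs [L → . / E /]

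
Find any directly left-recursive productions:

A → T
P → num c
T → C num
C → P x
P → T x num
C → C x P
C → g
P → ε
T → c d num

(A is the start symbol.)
Yes, C is left-recursive

Direct left recursion occurs when N → N α for some non-terminal N (the right-hand side begins with the left-hand side itself).

A → T: starts with T
P → num c: starts with num
T → C num: starts with C
C → P x: starts with P
P → T x num: starts with T
C → C x P: LEFT RECURSIVE (starts with C)
C → g: starts with g
P → ε: starts with ε
T → c d num: starts with c

The grammar has direct left recursion on: C.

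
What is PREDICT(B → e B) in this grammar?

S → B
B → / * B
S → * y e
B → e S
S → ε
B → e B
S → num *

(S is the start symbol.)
PREDICT(B → e B) = (FIRST(RHS) \ {ε}) ∪ (FOLLOW(B) if ε ∈ FIRST(RHS), i.e. RHS ⇒* ε)
FIRST(e B) = { 'e' }
ε ∉ FIRST(e B), so FOLLOW(B) is not added.
PREDICT(B → e B) = { 'e' }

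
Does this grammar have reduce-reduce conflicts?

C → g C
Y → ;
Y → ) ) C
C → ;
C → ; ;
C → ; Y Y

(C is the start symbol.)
Yes — I6: [C → ; ; .] vs [Y → ; .]

A reduce-reduce conflict occurs when an LR(0) state has two complete items [A → α .] and [B → β .] — both call for a reduction, and with no lookahead the parser cannot choose between them.

Augment with C' → C and build the canonical LR(0) collection (I0 = CLOSURE({[C' → . C]}), then GOTO on every symbol after a dot until no new states appear). It has 12 states:
  I0: { [C → . ; ;], [C → . ; Y Y], [C → . ;], [C → . g C], [C' → . C] }  — shift
  I1: { [C → ; . ;], [C → ; . Y Y], [C → ; .], [Y → . ) ) C], [Y → . ;] }  — shift, reduce
  I2: { [C' → C .] }  — accept
  I3: { [C → . ; ;], [C → . ; Y Y], [C → . ;], [C → . g C], [C → g . C] }  — shift
  I4: { [C → g C .] }  — reduce
  I5: { [Y → ) . ) C] }  — shift
  I6: { [C → ; ; .], [Y → ; .] }  — 2 reduces
  I7: { [C → ; Y . Y], [Y → . ) ) C], [Y → . ;] }  — shift
  I8: { [Y → ; .] }  — reduce
  I9: { [C → ; Y Y .] }  — reduce
  I10: { [C → . ; ;], [C → . ; Y Y], [C → . ;], [C → . g C], [Y → ) ) . C] }  — shift
  I11: { [Y → ) ) C .] }  — reduce

I6 contains complete items [C → ; ; .], [Y → ; .] — reduce-reduce conflict.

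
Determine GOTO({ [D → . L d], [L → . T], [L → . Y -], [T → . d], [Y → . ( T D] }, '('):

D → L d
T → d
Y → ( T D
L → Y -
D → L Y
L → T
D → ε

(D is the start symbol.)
GOTO(I, '(') = CLOSURE({ [A → αX.β] : [A → α.Xβ] ∈ I, X = '(' })

Items with dot before '(', with the dot advanced:
  [Y → . ( T D] → [Y → ( . T D]
Closure of the advanced items:
  [Y → ( . T D] has the dot before T: add [T → . d]

GOTO = { [T → . d], [Y → ( . T D] }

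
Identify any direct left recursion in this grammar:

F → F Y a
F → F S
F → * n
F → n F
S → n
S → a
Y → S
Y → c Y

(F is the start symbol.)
Yes, F is left-recursive

F → F Y a: LEFT RECURSIVE (starts with F)
F → F S: LEFT RECURSIVE (starts with F)
F → * n: starts with '*'
F → n F: starts with n
S → n: starts with n
S → a: starts with a
Y → S: starts with S
Y → c Y: starts with c

The grammar has direct left recursion on: F.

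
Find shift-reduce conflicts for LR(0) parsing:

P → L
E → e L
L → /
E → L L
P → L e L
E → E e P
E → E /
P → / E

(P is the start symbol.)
Augment with P' → P and build the canonical LR(0) collection (I0 = CLOSURE({[P' → . P]}), then GOTO on every symbol after a dot until no new states appear). It has 15 states:
  I0: { [L → . /], [P → . / E], [P → . L e L], [P → . L], [P' → . P] }  — shift
  I1: { [E → . E /], [E → . E e P], [E → . L L], [E → . e L], [L → . /], [L → / .], [P → / . E] }  — shift, reduce
  I2: { [P → L . e L], [P → L .] }  — shift, reduce
  I3: { [P' → P .] }  — accept
  I4: { [L → . /], [P → L e . L] }  — shift
  I5: { [L → / .] }  — reduce
  I6: { [P → L e L .] }  — reduce
  I7: { [E → E . /], [E → E . e P], [P → / E .] }  — shift, reduce
  I8: { [E → L . L], [L → . /] }  — shift
  I9: { [E → e . L], [L → . /] }  — shift
  I10: { [E → e L .] }  — reduce
  I11: { [E → L L .] }  — reduce
  I12: { [E → E / .] }  — reduce
  I13: { [E → E e . P], [L → . /], [P → . / E], [P → . L e L], [P → . L] }  — shift
  I14: { [E → E e P .] }  — reduce

I1 contains reduce item [L → / .] and shift items [E → . e L], [L → . /] — shift-reduce conflict.
I2 contains reduce item [P → L .] and shift item [P → L . e L] — shift-reduce conflict.
I7 contains reduce item [P → / E .] and shift items [E → E . /], [E → E . e P] — shift-reduce conflict.

Answer: Yes — I1: [L → / .] vs [E → . e L]; I2: [P → L .] vs [P → L . e L]; I7: [P → / E .] vs [E → E . /]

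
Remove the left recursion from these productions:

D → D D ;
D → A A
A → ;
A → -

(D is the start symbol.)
D → A A D'
D' → D ; D'
D' → ε
A → ;
A → -

D is directly left-recursive. The standard transformation for
  A → A α₁ | ... | A α_m | β₁ | ... | β_n
is
  A  → β₁ A' | ... | β_n A'
  A' → α₁ A' | ... | α_m A' | ε

D → A A becomes D → A A D'
D → D D ; becomes D' → D ; D'
Add D' → ε

Productions for other non-terminals are unchanged:
  A → ;
  A → -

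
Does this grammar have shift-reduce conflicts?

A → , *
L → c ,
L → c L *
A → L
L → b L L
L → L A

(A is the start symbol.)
A shift-reduce conflict occurs when an LR(0) state has both:
  - a complete (reduce) item [A → α .] (dot at the end), and
  - a shift item [B → β . c γ] (dot before a terminal).

Augment with A' → A and build the canonical LR(0) collection (I0 = CLOSURE({[A' → . A]}), then GOTO on every symbol after a dot until no new states appear). It has 13 states:
  I0: { [A → . , *], [A → . L], [A' → . A], [L → . L A], [L → . b L L], [L → . c ,], [L → . c L *] }  — shift
  I1: { [A → , . *] }  — shift
  I2: { [A' → A .] }  — accept
  I3: { [A → . , *], [A → . L], [A → L .], [L → . L A], [L → . b L L], [L → . c ,], [L → . c L *], [L → L . A] }  — shift, reduce
  I4: { [L → . L A], [L → . b L L], [L → . c ,], [L → . c L *], [L → b . L L] }  — shift
  I5: { [L → . L A], [L → . b L L], [L → . c ,], [L → . c L *], [L → c . ,], [L → c . L *] }  — shift
  I6: { [L → c , .] }  — reduce
  I7: { [A → . , *], [A → . L], [L → . L A], [L → . b L L], [L → . c ,], [L → . c L *], [L → L . A], [L → c L . *] }  — shift
  I8: { [L → c L * .] }  — reduce
  I9: { [L → L A .] }  — reduce
  I10: { [A → . , *], [A → . L], [L → . L A], [L → . b L L], [L → . c ,], [L → . c L *], [L → L . A], [L → b L . L] }  — shift
  I11: { [A → . , *], [A → . L], [A → L .], [L → . L A], [L → . b L L], [L → . c ,], [L → . c L *], [L → L . A], [L → b L L .] }  — shift, 2 reduces
  I12: { [A → , * .] }  — reduce

I3 contains reduce item [A → L .] and shift items [A → . , *], [L → . b L L], [L → . c ,], [L → . c L *] — shift-reduce conflict.
I11 contains reduce items [A → L .], [L → b L L .] and shift items [A → . , *], [L → . b L L], [L → . c ,], [L → . c L *] — shift-reduce conflict.

Answer: Yes — I3: [A → L .] vs [A → . , *]; I11: [A → L .] vs [A → . , *]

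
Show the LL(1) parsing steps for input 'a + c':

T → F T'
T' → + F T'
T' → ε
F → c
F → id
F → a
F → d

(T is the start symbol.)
LL(1) parsing maintains a stack (initially the start symbol over $) and the input. At each step: if the stack top is a terminal, match it against the current input token; if it is a non-terminal N, replace it with the RHS of M[N, lookahead] (the unique production whose predict set contains the lookahead).

Stack is shown with the top on the left.

Stack     Input    Action
-------------------------
T $       a + c $  output T → F T'
F T' $    a + c $  output F → a
a T' $    a + c $  match 'a'
T' $      + c $    output T' → + F T'
+ F T' $  + c $    match '+'
F T' $    c $      output F → c
c T' $    c $      match 'c'
T' $      $        output T' → ε
$         $        accept

The string is accepted.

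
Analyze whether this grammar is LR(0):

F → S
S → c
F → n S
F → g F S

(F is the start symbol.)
Yes, the grammar is LR(0)

Augment with F' → F and build the canonical LR(0) collection (I0 = CLOSURE({[F' → . F]}), then GOTO on every symbol after a dot until no new states appear). It has 9 states:
  I0: { [F → . S], [F → . g F S], [F → . n S], [F' → . F], [S → . c] }  — shift
  I1: { [F' → F .] }  — accept
  I2: { [F → S .] }  — reduce
  I3: { [S → c .] }  — reduce
  I4: { [F → . S], [F → . g F S], [F → . n S], [F → g . F S], [S → . c] }  — shift
  I5: { [F → n . S], [S → . c] }  — shift
  I6: { [F → n S .] }  — reduce
  I7: { [F → g F . S], [S → . c] }  — shift
  I8: { [F → g F S .] }  — reduce

Every state is either a pure shift/goto state or contains exactly one complete item and nothing to shift — no conflicts. The grammar is LR(0).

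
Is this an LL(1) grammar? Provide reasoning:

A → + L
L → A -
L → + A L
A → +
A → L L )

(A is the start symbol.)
No. Predict set conflict for A: { '+' }

Relevant sets:
  FIRST(L) = { '+' }
  FIRST(A) = { '+' }

For A:
  PREDICT(A → '+' L) = { '+' }
  PREDICT(A → '+') = { '+' }
  PREDICT(A → L L ')') = { '+' }
For L:
  PREDICT(L → A '-') = { '+' }
  PREDICT(L → '+' A L) = { '+' }

Conflict found: Predict set conflict for A: { '+' }
The grammar is NOT LL(1).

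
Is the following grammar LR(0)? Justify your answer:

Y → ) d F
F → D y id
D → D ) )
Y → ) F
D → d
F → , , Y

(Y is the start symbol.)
No. Shift-reduce conflict between [D → d .] and [D → . d]

A grammar is LR(0) if no state in the canonical LR(0) collection has:
  - both a shift item (dot before a terminal) and a complete item (shift-reduce conflict), or
  - two or more complete items (reduce-reduce conflict; the accept item [Y' → Y .] counts as a complete item here).

Augment with Y' → Y and build the canonical LR(0) collection (I0 = CLOSURE({[Y' → . Y]}), then GOTO on every symbol after a dot until no new states appear). It has 15 states:
  I0: { [Y → . ) F], [Y → . ) d F], [Y' → . Y] }  — shift
  I1: { [D → . D ) )], [D → . d], [F → . , , Y], [F → . D y id], [Y → ) . F], [Y → ) . d F] }  — shift
  I2: { [Y' → Y .] }  — accept
  I3: { [F → , . , Y] }  — shift
  I4: { [D → D . ) )], [F → D . y id] }  — shift
  I5: { [Y → ) F .] }  — reduce
  I6: { [D → . D ) )], [D → . d], [D → d .], [F → . , , Y], [F → . D y id], [Y → ) d . F] }  — shift, reduce
  I7: { [Y → ) d F .] }  — reduce
  I8: { [D → d .] }  — reduce
  I9: { [D → D ) . )] }  — shift
  I10: { [F → D y . id] }  — shift
  I11: { [F → D y id .] }  — reduce
  I12: { [D → D ) ) .] }  — reduce
  I13: { [F → , , . Y], [Y → . ) F], [Y → . ) d F] }  — shift
  I14: { [F → , , Y .] }  — reduce

Conflict in state I6:
  Shift-reduce conflict between [D → d .] and [D → . d]
So the grammar is NOT LR(0).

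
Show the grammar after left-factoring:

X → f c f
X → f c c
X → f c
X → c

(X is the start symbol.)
X → f c X'
X' → f
X' → c
X' → ε
X → c

Left-factoring transforms A → αβ₁ | αβ₂ into A → αA' and A' → β₁ | β₂
(α is the longest common prefix among the alternatives). Repeat until
no nonterminal has two alternatives with a common prefix.

Round 1: X has alternatives sharing prefix 'f c'. Introduce X': X → f c X'
  Add: X' → f
  Add: X' → c
  Add: X' → ε

No remaining common prefixes — done.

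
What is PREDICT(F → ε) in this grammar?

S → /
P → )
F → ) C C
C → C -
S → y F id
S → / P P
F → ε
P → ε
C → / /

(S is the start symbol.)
{ 'id' }

PREDICT(F → ε) = (FIRST(RHS) \ {ε}) ∪ (FOLLOW(F) if ε ∈ FIRST(RHS), i.e. RHS ⇒* ε)
The right-hand side is ε (FIRST(ε) = { ε }), so the predict set is FOLLOW(F) = { 'id' }
PREDICT(F → ε) = { 'id' }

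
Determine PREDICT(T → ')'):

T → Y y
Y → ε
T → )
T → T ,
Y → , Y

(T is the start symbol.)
PREDICT(T → ')') = (FIRST(RHS) \ {ε}) ∪ (FOLLOW(T) if ε ∈ FIRST(RHS), i.e. RHS ⇒* ε)
FIRST(')') = { ')' }
ε ∉ FIRST(')'), so FOLLOW(T) is not added.
PREDICT(T → ')') = { ')' }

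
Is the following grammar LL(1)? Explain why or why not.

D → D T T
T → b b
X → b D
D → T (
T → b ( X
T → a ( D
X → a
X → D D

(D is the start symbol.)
No. Predict set conflict for D: { 'a', 'b' }

Relevant sets:
  FIRST(D) = { 'a', 'b' }
  FIRST(T) = { 'a', 'b' }

For D:
  PREDICT(D → D T T) = { 'a', 'b' }
  PREDICT(D → T '(') = { 'a', 'b' }
For T:
  PREDICT(T → b b) = { 'b' }
  PREDICT(T → b '(' X) = { 'b' }
  PREDICT(T → a '(' D) = { 'a' }
For X:
  PREDICT(X → b D) = { 'b' }
  PREDICT(X → a) = { 'a' }
  PREDICT(X → D D) = { 'a', 'b' }

Conflict found: Predict set conflict for D: { 'a', 'b' }
The grammar is NOT LL(1).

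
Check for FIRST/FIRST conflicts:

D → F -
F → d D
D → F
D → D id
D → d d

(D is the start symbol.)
A FIRST/FIRST conflict occurs when two productions N → α and N → β for the same non-terminal have FIRST(α) ∩ FIRST(β) ≠ ∅ (with ε ∈ FIRST of a nullable right-hand side, so two nullable alternatives also conflict).

FIRST sets of the non-terminals at (or reachable through a nullable prefix from) the front of some alternative:
  FIRST(F) = { 'd' }
  FIRST(D) = { 'd' }

Productions for D:
  D → F -: FIRST = { 'd' }
  D → F: FIRST = { 'd' }
  D → D id: FIRST = { 'd' }
  D → d d: FIRST = { 'd' }
F has only one production, so no FIRST/FIRST conflict is possible there.

Conflict for D: D → F - and D → F
  Overlap: { 'd' }
Conflict for D: D → F - and D → D id
  Overlap: { 'd' }
Conflict for D: D → F - and D → d d
  Overlap: { 'd' }
Conflict for D: D → F and D → D id
  Overlap: { 'd' }
Conflict for D: D → F and D → d d
  Overlap: { 'd' }
Conflict for D: D → D id and D → d d
  Overlap: { 'd' }

Answer: Yes. D → F '-' / D → F on { 'd' }; D → F '-' / D → D id on { 'd' }; D → F '-' / D → d d on { 'd' }; D → F / D → D id on { 'd' }; D → F / D → d d on { 'd' }; D → D id / D → d d on { 'd' }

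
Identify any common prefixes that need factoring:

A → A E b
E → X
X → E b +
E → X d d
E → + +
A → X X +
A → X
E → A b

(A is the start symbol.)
Left-factoring is needed when two productions for the same non-terminal
share a common prefix on the right-hand side.

Productions for A:
  A → A E b
  A → X X +
  A → X
Productions for E:
  E → X
  E → X d d
  E → + +
  E → A b

Found common prefix 'X' in productions for A
Found common prefix 'X' in productions for E

Answer: Yes, A has productions with common prefix 'X'; E has productions with common prefix 'X'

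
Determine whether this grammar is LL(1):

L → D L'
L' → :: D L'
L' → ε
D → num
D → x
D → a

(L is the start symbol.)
A grammar is LL(1) if for each non-terminal N with multiple productions, the predict sets of those productions are pairwise disjoint, where PREDICT(N → α) = (FIRST(α) \ {ε}) ∪ (FOLLOW(N) if α ⇒* ε).

Relevant sets:
  FOLLOW(L') = { $ }

For L':
  PREDICT(L' → :: D L') = { '::' }
  PREDICT(L' → ε) = { $ }
For D:
  PREDICT(D → num) = { 'num' }
  PREDICT(D → x) = { 'x' }
  PREDICT(D → a) = { 'a' }
L has a single production, so nothing to check there.

All predict sets are disjoint. The grammar IS LL(1).

Answer: Yes, the grammar is LL(1).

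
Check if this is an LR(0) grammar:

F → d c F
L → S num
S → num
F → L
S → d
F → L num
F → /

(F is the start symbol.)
No. Shift-reduce conflict between [F → L .] and [F → L . num]

A grammar is LR(0) if no state in the canonical LR(0) collection has:
  - both a shift item (dot before a terminal) and a complete item (shift-reduce conflict), or
  - two or more complete items (reduce-reduce conflict; the accept item [F' → F .] counts as a complete item here).

Augment with F' → F and build the canonical LR(0) collection (I0 = CLOSURE({[F' → . F]}), then GOTO on every symbol after a dot until no new states appear). It has 11 states:
  I0: { [F → . /], [F → . L num], [F → . L], [F → . d c F], [F' → . F], [L → . S num], [S → . d], [S → . num] }  — shift
  I1: { [F → / .] }  — reduce
  I2: { [F' → F .] }  — accept
  I3: { [F → L . num], [F → L .] }  — shift, reduce
  I4: { [L → S . num] }  — shift
  I5: { [F → d . c F], [S → d .] }  — shift, reduce
  I6: { [S → num .] }  — reduce
  I7: { [F → . /], [F → . L num], [F → . L], [F → . d c F], [F → d c . F], [L → . S num], [S → . d], [S → . num] }  — shift
  I8: { [F → d c F .] }  — reduce
  I9: { [L → S num .] }  — reduce
  I10: { [F → L num .] }  — reduce

Conflict in state I3:
  Shift-reduce conflict between [F → L .] and [F → L . num]
So the grammar is NOT LR(0).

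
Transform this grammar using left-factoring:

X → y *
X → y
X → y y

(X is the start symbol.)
Left-factoring transforms A → αβ₁ | αβ₂ into A → αA' and A' → β₁ | β₂
(α is the longest common prefix among the alternatives). Repeat until
no nonterminal has two alternatives with a common prefix.

Round 1: X has alternatives sharing prefix 'y'. Introduce X': X → y X'
  Add: X' → *
  Add: X' → ε
  Add: X' → y

No remaining common prefixes — done.

Resulting grammar:
X → y X'
X' → *
X' → ε
X' → y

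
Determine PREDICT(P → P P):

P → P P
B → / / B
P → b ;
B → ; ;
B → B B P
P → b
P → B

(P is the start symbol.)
PREDICT(P → P P) = (FIRST(RHS) \ {ε}) ∪ (FOLLOW(P) if ε ∈ FIRST(RHS), i.e. RHS ⇒* ε)
FIRST(P) = { '/', ';', 'b' }
FIRST(P P) = { '/', ';', 'b' }
ε ∉ FIRST(P P), so FOLLOW(P) is not added.
PREDICT(P → P P) = { '/', ';', 'b' }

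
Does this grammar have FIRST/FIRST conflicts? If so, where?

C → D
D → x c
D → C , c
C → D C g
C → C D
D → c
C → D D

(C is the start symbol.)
Yes. C → D / C → D C g on { 'c', 'x' }; C → D / C → C D on { 'c', 'x' }; C → D / C → D D on { 'c', 'x' }; C → D C g / C → C D on { 'c', 'x' }; C → D C g / C → D D on { 'c', 'x' }; C → C D / C → D D on { 'c', 'x' }; D → x c / D → C ',' c on { 'x' }; D → C ',' c / D → c on { 'c' }

A FIRST/FIRST conflict occurs when two productions N → α and N → β for the same non-terminal have FIRST(α) ∩ FIRST(β) ≠ ∅ (with ε ∈ FIRST of a nullable right-hand side, so two nullable alternatives also conflict).

FIRST sets of the non-terminals at (or reachable through a nullable prefix from) the front of some alternative:
  FIRST(D) = { 'c', 'x' }
  FIRST(C) = { 'c', 'x' }

Productions for C:
  C → D: FIRST = { 'c', 'x' }
  C → D C g: FIRST = { 'c', 'x' }
  C → C D: FIRST = { 'c', 'x' }
  C → D D: FIRST = { 'c', 'x' }
Productions for D:
  D → x c: FIRST = { 'x' }
  D → C , c: FIRST = { 'c', 'x' }
  D → c: FIRST = { 'c' }

Conflict for C: C → D and C → D C g
  Overlap: { 'c', 'x' }
Conflict for C: C → D and C → C D
  Overlap: { 'c', 'x' }
Conflict for C: C → D and C → D D
  Overlap: { 'c', 'x' }
Conflict for C: C → D C g and C → C D
  Overlap: { 'c', 'x' }
Conflict for C: C → D C g and C → D D
  Overlap: { 'c', 'x' }
Conflict for C: C → C D and C → D D
  Overlap: { 'c', 'x' }
Conflict for D: D → x c and D → C , c
  Overlap: { 'x' }
Conflict for D: D → C , c and D → c
  Overlap: { 'c' }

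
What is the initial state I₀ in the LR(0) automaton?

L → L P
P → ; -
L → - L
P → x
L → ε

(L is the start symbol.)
{ [L → . - L], [L → . L P], [L → .], [L' → . L] }

First, augment the grammar with L' → L
I₀ = CLOSURE({ [L' → . L] }):
  [L' → . L] has the dot before L: add [L → . L P], [L → . - L], [L → .]
No further items can be added.

I₀ = { [L → . - L], [L → . L P], [L → .], [L' → . L] }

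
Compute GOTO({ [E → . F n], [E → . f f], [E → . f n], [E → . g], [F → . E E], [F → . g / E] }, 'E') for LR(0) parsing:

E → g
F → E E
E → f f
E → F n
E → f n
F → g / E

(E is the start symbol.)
GOTO(I, 'E') = CLOSURE({ [A → αX.β] : [A → α.Xβ] ∈ I, X = 'E' })

Items with dot before 'E', with the dot advanced:
  [F → . E E] → [F → E . E]
Closure of the advanced items:
  [F → E . E] has the dot before E: add [E → . g], [E → . f f], [E → . F n], [E → . f n]
  [E → . F n] has the dot before F: add [F → . E E], [F → . g / E]

GOTO = { [E → . F n], [E → . f f], [E → . f n], [E → . g], [F → . E E], [F → . g / E], [F → E . E] }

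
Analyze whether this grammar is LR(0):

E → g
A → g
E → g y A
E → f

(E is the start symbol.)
Augment with E' → E and build the canonical LR(0) collection (I0 = CLOSURE({[E' → . E]}), then GOTO on every symbol after a dot until no new states appear). It has 7 states:
  I0: { [E → . f], [E → . g y A], [E → . g], [E' → . E] }  — shift
  I1: { [E' → E .] }  — accept
  I2: { [E → f .] }  — reduce
  I3: { [E → g . y A], [E → g .] }  — shift, reduce
  I4: { [A → . g], [E → g y . A] }  — shift
  I5: { [E → g y A .] }  — reduce
  I6: { [A → g .] }  — reduce

Conflict in state I3:
  Shift-reduce conflict between [E → g .] and [E → g . y A]
So the grammar is NOT LR(0).

Answer: No. Shift-reduce conflict between [E → g .] and [E → g . y A]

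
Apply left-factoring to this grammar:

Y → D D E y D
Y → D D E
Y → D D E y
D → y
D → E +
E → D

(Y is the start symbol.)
Left-factoring transforms A → αβ₁ | αβ₂ into A → αA' and A' → β₁ | β₂
(α is the longest common prefix among the alternatives). Repeat until
no nonterminal has two alternatives with a common prefix.

Round 1: Y has alternatives sharing prefix 'D D E'. Introduce Y': Y → D D E Y'
  Add: Y' → y D
  Add: Y' → ε
  Add: Y' → y

Round 2: Y' has alternatives sharing prefix 'y'. Introduce Y'': Y' → y Y''
  Add: Y'' → D
  Add: Y'' → ε

No remaining common prefixes — done.

Resulting grammar:
Y → D D E Y'
Y' → y Y''
Y'' → D
Y'' → ε
Y' → ε
D → y
D → E +
E → D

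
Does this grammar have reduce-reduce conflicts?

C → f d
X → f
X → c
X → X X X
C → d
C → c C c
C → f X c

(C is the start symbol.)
A reduce-reduce conflict occurs when an LR(0) state has two complete items [A → α .] and [B → β .] — both call for a reduction, and with no lookahead the parser cannot choose between them.

Augment with C' → C and build the canonical LR(0) collection (I0 = CLOSURE({[C' → . C]}), then GOTO on every symbol after a dot until no new states appear). It has 14 states:
  I0: { [C → . c C c], [C → . d], [C → . f X c], [C → . f d], [C' → . C] }  — shift
  I1: { [C' → C .] }  — accept
  I2: { [C → . c C c], [C → . d], [C → . f X c], [C → . f d], [C → c . C c] }  — shift
  I3: { [C → d .] }  — reduce
  I4: { [C → f . X c], [C → f . d], [X → . X X X], [X → . c], [X → . f] }  — shift
  I5: { [C → f X . c], [X → . X X X], [X → . c], [X → . f], [X → X . X X] }  — shift
  I6: { [X → c .] }  — reduce
  I7: { [C → f d .] }  — reduce
  I8: { [X → f .] }  — reduce
  I9: { [X → . X X X], [X → . c], [X → . f], [X → X . X X], [X → X X . X] }  — shift
  I10: { [C → f X c .], [X → c .] }  — 2 reduces
  I11: { [X → . X X X], [X → . c], [X → . f], [X → X . X X], [X → X X . X], [X → X X X .] }  — shift, reduce
  I12: { [C → c C . c] }  — shift
  I13: { [C → c C c .] }  — reduce

I10 contains complete items [C → f X c .], [X → c .] — reduce-reduce conflict.

Answer: Yes — I10: [C → f X c .] vs [X → c .]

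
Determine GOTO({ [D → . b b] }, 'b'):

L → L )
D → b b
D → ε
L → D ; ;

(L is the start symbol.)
GOTO(I, 'b') = CLOSURE({ [A → αX.β] : [A → α.Xβ] ∈ I, X = 'b' })

Items with dot before 'b', with the dot advanced:
  [D → . b b] → [D → b . b]
Closure adds nothing (no advanced item has the dot before a non-terminal).

GOTO = { [D → b . b] }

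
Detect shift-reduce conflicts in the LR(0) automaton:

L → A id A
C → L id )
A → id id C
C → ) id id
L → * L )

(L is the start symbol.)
Augment with L' → L and build the canonical LR(0) collection (I0 = CLOSURE({[L' → . L]}), then GOTO on every symbol after a dot until no new states appear). It has 17 states:
  I0: { [A → . id id C], [L → . * L )], [L → . A id A], [L' → . L] }  — shift
  I1: { [A → . id id C], [L → * . L )], [L → . * L )], [L → . A id A] }  — shift
  I2: { [L → A . id A] }  — shift
  I3: { [L' → L .] }  — accept
  I4: { [A → id . id C] }  — shift
  I5: { [A → . id id C], [A → id id . C], [C → . ) id id], [C → . L id )], [L → . * L )], [L → . A id A] }  — shift
  I6: { [C → ) . id id] }  — shift
  I7: { [A → id id C .] }  — reduce
  I8: { [C → L . id )] }  — shift
  I9: { [C → L id . )] }  — shift
  I10: { [C → L id ) .] }  — reduce
  I11: { [C → ) id . id] }  — shift
  I12: { [C → ) id id .] }  — reduce
  I13: { [A → . id id C], [L → A id . A] }  — shift
  I14: { [L → A id A .] }  — reduce
  I15: { [L → * L . )] }  — shift
  I16: { [L → * L ) .] }  — reduce

No state contains both a complete item and a shift item.

Answer: No shift-reduce conflicts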